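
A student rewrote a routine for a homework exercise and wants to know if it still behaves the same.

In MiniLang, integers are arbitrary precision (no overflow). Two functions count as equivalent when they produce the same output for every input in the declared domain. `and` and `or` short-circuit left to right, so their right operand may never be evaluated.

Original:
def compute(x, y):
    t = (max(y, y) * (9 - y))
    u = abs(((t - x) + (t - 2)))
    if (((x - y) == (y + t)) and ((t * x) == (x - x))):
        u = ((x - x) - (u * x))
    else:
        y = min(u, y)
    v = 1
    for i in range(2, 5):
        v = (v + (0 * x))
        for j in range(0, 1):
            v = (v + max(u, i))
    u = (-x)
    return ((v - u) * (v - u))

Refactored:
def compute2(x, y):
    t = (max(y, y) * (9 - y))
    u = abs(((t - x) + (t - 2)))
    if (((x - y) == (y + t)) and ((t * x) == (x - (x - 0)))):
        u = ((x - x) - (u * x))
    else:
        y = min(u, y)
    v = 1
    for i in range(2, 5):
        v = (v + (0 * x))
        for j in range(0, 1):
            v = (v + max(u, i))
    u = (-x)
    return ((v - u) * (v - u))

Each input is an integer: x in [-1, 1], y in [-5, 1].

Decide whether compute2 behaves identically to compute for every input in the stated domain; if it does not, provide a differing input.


Changes here: constant usage differs, plus arithmetic usage differs; the full 21-point sweep finds no disagreement.
verdict: equivalent


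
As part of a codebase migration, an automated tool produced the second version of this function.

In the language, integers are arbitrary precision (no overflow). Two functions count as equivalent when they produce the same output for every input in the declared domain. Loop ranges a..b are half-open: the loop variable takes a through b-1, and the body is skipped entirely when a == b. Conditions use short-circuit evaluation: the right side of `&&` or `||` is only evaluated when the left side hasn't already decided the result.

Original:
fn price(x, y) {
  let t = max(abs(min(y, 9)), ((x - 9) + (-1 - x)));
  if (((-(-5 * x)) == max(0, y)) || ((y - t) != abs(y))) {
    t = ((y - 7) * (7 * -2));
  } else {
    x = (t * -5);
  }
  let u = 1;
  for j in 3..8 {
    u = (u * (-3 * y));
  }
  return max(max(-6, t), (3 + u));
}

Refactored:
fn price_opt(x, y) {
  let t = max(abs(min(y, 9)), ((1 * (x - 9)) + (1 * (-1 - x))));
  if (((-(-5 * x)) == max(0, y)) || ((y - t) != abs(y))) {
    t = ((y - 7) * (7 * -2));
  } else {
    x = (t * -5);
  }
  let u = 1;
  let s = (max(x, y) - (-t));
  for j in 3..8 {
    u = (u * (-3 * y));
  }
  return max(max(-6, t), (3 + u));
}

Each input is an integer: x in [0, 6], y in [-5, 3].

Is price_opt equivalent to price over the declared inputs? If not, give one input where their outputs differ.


This is a faithful refactor — statement counts differ, plus arithmetic usage differs, plus local variable names differ, plus constant usage differs, plus min/max/abs usage differs, but the computed results match everywhere.
Tracing x=3, y=-1: price: t becomes 1; next (((-(-5 * x)) == max(0, y)) || ((y - t) != abs(y))) evaluates to true; next t becomes 112; next u becomes 1; next at j=3:; next u becomes 3; next at j=4:; next u becomes 9; next at j=5:; next u becomes 27; next at j=6:; next u becomes 81; next at j=7:; next u becomes 243; next final value 246 | price_opt: t becomes 1; next (((-(-5 * x)) == max(0, y)) || ((y - t) != abs(y))) evaluates to true; next t becomes 112; next u becomes 1; next s becomes 115; next at j=3:; next u becomes 3; next at j=4:; next u becomes 9; next at j=5:; next u becomes 27; next at j=6:; next u becomes 81; next at j=7:; next u becomes 243; next final value 246 — matching result 246.
Sweeping the whole domain (63 inputs) finds no disagreement.
verdict: equivalent


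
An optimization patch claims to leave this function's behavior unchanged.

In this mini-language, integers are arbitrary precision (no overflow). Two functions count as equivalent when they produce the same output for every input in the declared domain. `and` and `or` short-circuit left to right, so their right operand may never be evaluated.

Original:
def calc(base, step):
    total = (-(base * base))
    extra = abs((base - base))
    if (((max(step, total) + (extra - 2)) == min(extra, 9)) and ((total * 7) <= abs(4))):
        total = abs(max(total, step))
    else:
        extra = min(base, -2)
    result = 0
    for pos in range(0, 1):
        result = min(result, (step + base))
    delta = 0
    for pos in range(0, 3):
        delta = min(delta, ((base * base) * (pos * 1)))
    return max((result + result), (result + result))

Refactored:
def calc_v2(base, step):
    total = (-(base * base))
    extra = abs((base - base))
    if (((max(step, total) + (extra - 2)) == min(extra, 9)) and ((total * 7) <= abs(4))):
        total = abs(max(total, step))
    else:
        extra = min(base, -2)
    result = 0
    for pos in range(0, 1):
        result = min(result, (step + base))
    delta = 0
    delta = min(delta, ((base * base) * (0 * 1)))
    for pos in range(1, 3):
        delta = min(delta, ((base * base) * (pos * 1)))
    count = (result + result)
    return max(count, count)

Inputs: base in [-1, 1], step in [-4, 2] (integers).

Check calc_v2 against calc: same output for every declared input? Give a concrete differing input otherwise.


Side by side, the visible changes include: min/max/abs usage differs; also loop structure differs; also constant usage differs; also local variable names differ; also statement counts differ; also arithmetic usage differs.
Spot check at base=0, step=-4 — calc: total becomes 0; next extra becomes 0; next (((max(step, total) + (extra - 2)) == min(extra, 9)) and ((total * 7) <= abs(4))) evaluates to false; next extra becomes -2; next result becomes 0; next at pos=0:; next result becomes -4; next delta becomes 0; next at pos=0:; next delta becomes 0; next at pos=1:; next delta becomes 0; next at pos=2:; next delta becomes 0; next final value -8. calc_v2: total becomes 0; next extra becomes 0; next (((max(step, total) + (extra - 2)) == min(extra, 9)) and ((total * 7) <= abs(4))) evaluates to false; next extra becomes -2; next result becomes 0; next at pos=0:; next result becomes -4; next delta becomes 0; next delta becomes 0; next at pos=1:; next delta becomes 0; next at pos=2:; next delta becomes 0; next count becomes -8; next final value -8. Both give -8.
Every one of the 21 inputs gives matching results.
verdict: equivalent


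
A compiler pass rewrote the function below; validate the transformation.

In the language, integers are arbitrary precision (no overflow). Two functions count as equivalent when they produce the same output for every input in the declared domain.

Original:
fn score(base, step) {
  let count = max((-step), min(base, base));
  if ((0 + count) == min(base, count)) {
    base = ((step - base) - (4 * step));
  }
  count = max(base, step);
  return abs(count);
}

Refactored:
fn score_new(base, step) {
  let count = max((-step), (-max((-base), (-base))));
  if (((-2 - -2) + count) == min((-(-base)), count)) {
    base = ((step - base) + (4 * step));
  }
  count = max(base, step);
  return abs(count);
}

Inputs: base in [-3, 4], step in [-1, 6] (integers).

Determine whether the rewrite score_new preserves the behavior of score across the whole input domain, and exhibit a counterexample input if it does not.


On input base=-3, step=3, score returns 3 while score_new returns 18.
verdict: not equivalent; witness: base=-3, step=3


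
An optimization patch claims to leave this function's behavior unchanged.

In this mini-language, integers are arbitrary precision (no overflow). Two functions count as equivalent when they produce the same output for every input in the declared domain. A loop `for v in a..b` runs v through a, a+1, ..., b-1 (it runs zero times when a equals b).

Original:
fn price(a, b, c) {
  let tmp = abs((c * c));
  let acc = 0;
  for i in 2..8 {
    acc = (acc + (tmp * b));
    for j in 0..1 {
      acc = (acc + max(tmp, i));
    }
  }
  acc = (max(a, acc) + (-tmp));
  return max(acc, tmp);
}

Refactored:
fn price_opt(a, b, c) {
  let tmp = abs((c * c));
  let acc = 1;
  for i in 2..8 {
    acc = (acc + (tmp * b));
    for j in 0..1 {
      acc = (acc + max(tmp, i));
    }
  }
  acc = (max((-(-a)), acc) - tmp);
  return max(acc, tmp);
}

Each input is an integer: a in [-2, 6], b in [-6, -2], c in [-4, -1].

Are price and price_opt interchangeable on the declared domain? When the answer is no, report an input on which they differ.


Evaluate both at a=-2, b=-4, c=-1.
price: tmp = 1; acc = 0; [i=2]; acc = -4; [j=0]; acc = -2; [i=3]; acc = -6; [j=0]; acc = -3; [i=4]; acc = -7; [j=0]; acc = -3; [i=5]; acc = -7; [j=0]; acc = -2; [i=6]; acc = -6; [j=0]; acc = 0; [i=7]; acc = -4; [j=0]; acc = 3; acc = 2; return 2
price_opt: tmp = 1; acc = 1; [i=2]; acc = -3; [j=0]; acc = -1; [i=3]; acc = -5; [j=0]; acc = -2; [i=4]; acc = -6; [j=0]; acc = -2; [i=5]; acc = -6; [j=0]; acc = -1; [i=6]; acc = -5; [j=0]; acc = 1; [i=7]; acc = -3; [j=0]; acc = 4; acc = 3; return 3
2 != 3, so the rewrite changes behavior.
verdict: not equivalent; witness: a=-2, b=-4, c=-1


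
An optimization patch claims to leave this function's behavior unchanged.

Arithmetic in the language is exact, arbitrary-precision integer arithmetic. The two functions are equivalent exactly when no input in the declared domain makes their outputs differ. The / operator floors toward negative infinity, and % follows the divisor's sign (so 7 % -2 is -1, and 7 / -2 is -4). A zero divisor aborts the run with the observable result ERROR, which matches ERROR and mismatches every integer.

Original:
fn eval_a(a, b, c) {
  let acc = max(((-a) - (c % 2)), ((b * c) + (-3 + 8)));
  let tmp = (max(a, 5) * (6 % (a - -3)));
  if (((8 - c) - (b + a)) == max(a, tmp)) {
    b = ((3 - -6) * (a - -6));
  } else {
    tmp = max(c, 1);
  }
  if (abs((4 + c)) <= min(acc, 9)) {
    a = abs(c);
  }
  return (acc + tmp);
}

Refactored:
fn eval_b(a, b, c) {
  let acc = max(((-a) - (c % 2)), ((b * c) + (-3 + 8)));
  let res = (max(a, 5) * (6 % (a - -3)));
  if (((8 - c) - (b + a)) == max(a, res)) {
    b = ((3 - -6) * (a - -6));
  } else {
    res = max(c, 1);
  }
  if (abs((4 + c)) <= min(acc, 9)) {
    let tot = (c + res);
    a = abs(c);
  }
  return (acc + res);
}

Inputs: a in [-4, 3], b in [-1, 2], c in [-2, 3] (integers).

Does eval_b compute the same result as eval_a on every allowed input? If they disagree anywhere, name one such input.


This is a faithful refactor — statement counts differ, plus arithmetic usage differs, plus local variable names differ, but the computed results match everywhere.
Spot check at a=-2, b=2, c=1 — eval_a: acc := 7 | tmp := 0 | (((8 - c) - (b + a)) == max(a, tmp)): false | tmp := 1 | (abs((4 + c)) <= min(acc, 9)): true | a := 1 | result 8. eval_b: acc := 7 | res := 0 | (((8 - c) - (b + a)) == max(a, res)): false | res := 1 | (abs((4 + c)) <= min(acc, 9)): true | tot := 2 | a := 1 | result 8. Both give 8.
Checked all 192 inputs in the declared domain: the outputs agree on every one.
verdict: equivalent


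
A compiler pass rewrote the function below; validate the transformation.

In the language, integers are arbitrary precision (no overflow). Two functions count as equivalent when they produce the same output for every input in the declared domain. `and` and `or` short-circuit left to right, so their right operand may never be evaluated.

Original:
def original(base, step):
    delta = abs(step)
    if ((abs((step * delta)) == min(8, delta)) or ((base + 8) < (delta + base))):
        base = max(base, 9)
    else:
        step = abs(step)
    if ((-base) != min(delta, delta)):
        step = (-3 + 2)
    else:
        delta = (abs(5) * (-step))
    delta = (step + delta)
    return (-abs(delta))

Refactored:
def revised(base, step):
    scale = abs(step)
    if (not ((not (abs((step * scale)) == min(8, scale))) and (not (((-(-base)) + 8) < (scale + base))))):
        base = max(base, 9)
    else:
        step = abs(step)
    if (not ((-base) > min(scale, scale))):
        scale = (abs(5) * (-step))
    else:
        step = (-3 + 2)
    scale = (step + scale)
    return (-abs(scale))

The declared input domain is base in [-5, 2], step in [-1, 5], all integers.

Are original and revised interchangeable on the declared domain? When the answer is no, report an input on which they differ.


There is a counterexample at base=-5, step=-1: 0 on one side, -4 on the other.
original: delta := 1 | ((abs((step * delta)) == min(8, delta)) or ((base + 8) < (delta + base))): true | base := 9 | ((-base) != min(delta, delta)): true | step := -1 | delta := 0 | result 0
revised: scale := 1 | (not ((not (abs((step * scale)) == min(8, scale))) and (not (((-(-base)) + 8) < (scale + base))))): true | base := 9 | (not ((-base) > min(scale, scale))): true | scale := 5 | scale := 4 | result -4
verdict: not equivalent; witness: base=-5, step=-1


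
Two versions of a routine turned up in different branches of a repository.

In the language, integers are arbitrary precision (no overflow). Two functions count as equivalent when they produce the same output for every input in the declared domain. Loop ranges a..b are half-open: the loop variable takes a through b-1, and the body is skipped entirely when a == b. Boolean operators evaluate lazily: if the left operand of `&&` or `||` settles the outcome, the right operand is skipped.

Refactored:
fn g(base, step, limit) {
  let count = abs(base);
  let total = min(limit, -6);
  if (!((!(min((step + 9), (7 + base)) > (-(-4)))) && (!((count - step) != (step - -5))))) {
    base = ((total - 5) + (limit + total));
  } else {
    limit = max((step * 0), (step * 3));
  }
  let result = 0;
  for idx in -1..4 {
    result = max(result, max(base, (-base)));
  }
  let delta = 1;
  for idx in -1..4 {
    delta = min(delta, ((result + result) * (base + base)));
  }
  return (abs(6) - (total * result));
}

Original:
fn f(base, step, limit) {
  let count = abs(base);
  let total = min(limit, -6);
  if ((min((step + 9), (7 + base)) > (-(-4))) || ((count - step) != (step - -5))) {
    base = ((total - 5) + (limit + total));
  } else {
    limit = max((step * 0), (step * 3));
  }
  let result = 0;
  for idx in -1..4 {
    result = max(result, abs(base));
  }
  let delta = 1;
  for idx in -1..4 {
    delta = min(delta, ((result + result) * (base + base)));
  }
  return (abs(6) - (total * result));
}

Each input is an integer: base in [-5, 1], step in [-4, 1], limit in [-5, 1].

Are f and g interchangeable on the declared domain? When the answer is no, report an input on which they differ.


Equivalent — the differences include boolean connective usage differs, and min/max/abs usage differs, yet no declared input distinguishes the two.
One worked example (base=-1, step=-1, limit=-4) — f: count=1, then total=-6, then ((min((step + 9), (7 + base)) > (-(-4))) || ((count - step) != (step - -5))) is true, then base=-21, then result=0, then (idx=-1), then result=21, then (idx=0), then result=21, then (idx=1), then result=21, then (idx=2), then result=21, then (idx=3), then result=21, then delta=1, then (idx=-1), then delta=-1764, then (idx=0), then delta=-1764, then (idx=1), then delta=-1764, then (idx=2), then delta=-1764, then (idx=3), then delta=-1764, then returns 132; g: count=1, then total=-6, then (!((!(min((step + 9), (7 + base)) > (-(-4)))) && (!((count - step) != (step - -5))))) is true, then base=-21, then result=0, then (idx=-1), then result=21, then (idx=0), then result=21, then (idx=1), then result=21, then (idx=2), then result=21, then (idx=3), then result=21, then delta=1, then (idx=-1), then delta=-1764, then (idx=0), then delta=-1764, then (idx=1), then delta=-1764, then (idx=2), then delta=-1764, then (idx=3), then delta=-1764, then returns 132; agreement on 132.
Every one of the 294 inputs gives matching results.
verdict: equivalent


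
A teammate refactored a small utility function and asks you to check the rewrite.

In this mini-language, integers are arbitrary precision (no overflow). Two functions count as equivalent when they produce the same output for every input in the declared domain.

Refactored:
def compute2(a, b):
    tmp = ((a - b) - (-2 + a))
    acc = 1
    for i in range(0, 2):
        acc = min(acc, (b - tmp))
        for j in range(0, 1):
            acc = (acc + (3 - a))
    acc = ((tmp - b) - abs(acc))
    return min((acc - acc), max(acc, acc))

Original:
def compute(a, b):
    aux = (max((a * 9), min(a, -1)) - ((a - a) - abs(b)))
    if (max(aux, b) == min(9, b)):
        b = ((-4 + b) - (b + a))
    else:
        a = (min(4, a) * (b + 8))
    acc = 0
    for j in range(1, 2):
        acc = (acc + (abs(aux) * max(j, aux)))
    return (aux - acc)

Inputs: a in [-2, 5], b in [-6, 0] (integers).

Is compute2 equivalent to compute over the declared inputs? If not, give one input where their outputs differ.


Take a=-2, b=-6.
compute: aux := 4 | (max(aux, b) == min(9, b)): false | a := -4 | acc := 0 | iter j=1: | acc := 16 | result -12
compute2: tmp := 8 | acc := 1 | iter i=0: | acc := -14 | iter j=0: | acc := -9 | iter i=1: | acc := -14 | iter j=0: | acc := -9 | acc := 5 | result 0
-12 != 0, so the rewrite changes behavior.
verdict: not equivalent; witness: a=-2, b=-6


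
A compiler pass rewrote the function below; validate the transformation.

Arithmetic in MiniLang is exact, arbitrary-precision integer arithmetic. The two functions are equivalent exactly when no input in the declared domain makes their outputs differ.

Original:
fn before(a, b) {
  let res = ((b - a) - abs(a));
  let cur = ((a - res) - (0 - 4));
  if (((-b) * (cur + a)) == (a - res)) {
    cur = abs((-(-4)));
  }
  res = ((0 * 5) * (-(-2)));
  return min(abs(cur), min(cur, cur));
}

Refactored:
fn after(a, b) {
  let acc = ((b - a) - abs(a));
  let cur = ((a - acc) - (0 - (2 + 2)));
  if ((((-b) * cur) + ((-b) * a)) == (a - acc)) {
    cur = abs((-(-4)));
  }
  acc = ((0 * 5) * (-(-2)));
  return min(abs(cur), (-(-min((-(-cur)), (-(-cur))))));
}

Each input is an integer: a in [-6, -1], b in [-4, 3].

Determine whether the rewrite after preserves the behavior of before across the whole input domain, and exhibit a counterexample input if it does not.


Reading the diff, among the changes: constant usage differs, plus arithmetic usage differs, plus local variable names differ.
As a probe, take a=-5, b=2: before runs res=2, then cur=-3, then (((-b) * (cur + a)) == (a - res)) is false, then res=0, then returns -3; after runs acc=2, then cur=-3, then ((((-b) * cur) + ((-b) * a)) == (a - acc)) is false, then acc=0, then returns -3; both end at -3.
Sweeping the whole domain (48 inputs) finds no disagreement.
verdict: equivalent


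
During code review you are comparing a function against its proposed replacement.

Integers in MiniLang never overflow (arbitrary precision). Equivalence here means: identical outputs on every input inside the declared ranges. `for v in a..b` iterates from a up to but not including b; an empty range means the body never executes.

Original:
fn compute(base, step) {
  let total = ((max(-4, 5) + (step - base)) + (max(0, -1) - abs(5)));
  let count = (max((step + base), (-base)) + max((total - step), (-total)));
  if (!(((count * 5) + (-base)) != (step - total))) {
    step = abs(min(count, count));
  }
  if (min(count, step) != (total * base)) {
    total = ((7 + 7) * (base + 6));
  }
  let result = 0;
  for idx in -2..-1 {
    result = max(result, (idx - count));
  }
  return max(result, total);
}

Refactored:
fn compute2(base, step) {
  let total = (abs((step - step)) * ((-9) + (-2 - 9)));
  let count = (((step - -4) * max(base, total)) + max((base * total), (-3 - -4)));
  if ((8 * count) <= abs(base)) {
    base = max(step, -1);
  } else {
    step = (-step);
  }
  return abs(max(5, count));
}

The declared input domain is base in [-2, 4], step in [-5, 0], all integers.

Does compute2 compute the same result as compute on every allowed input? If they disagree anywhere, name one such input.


The rewrite breaks on base=-2, step=-5, where the results are 56 and 5.
compute: total = -3; count = 5; (!(((count * 5) + (-base)) != (step - total))) -> false; (min(count, step) != (total * base)) -> true; total = 56; result = 0; [idx=-2]; result = 0; return 56
compute2: total = 0; count = 1; ((8 * count) <= abs(base)) -> false; step = 5; return 5
verdict: not equivalent; witness: base=-2, step=-5


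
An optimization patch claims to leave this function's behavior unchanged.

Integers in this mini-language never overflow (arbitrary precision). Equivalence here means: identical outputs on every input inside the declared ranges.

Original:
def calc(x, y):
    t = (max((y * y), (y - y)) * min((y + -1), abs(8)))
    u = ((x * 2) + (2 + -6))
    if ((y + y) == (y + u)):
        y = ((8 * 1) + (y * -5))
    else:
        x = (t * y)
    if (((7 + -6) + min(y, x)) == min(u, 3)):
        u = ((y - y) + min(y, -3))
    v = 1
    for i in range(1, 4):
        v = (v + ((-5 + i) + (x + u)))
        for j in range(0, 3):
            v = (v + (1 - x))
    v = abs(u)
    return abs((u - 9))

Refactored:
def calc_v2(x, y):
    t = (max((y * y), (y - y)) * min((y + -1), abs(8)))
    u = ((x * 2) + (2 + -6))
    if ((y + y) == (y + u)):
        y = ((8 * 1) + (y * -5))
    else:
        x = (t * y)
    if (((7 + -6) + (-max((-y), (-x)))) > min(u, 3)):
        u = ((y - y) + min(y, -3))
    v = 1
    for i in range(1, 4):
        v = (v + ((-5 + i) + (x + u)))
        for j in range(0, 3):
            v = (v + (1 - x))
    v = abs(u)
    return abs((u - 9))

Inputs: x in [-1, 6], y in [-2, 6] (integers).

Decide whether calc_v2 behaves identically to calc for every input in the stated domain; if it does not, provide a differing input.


There is a counterexample at x=-1, y=-2: 15 on one side, 12 on the other.
calc: t := -12 | u := -6 | ((y + y) == (y + u)): false | x := 24 | (((7 + -6) + min(y, x)) == min(u, 3)): false | v := 1 | iter i=1: | v := 15 | iter j=0: | v := -8 | iter j=1: | v := -31 | iter j=2: | v := -54 | iter i=2: | v := -39 | iter j=0: | v := -62 | iter j=1: | v := -85 | iter j=2: | v := -108 | iter i=3: | v := -92 | iter j=0: | v := -115 | iter j=1: | v := -138 | iter j=2: | v := -161 | v := 6 | result 15
calc_v2: t := -12 | u := -6 | ((y + y) == (y + u)): false | x := 24 | (((7 + -6) + (-max((-y), (-x)))) > min(u, 3)): true | u := -3 | v := 1 | iter i=1: | v := 18 | iter j=0: | v := -5 | iter j=1: | v := -28 | iter j=2: | v := -51 | iter i=2: | v := -33 | iter j=0: | v := -56 | iter j=1: | v := -79 | iter j=2: | v := -102 | iter i=3: | v := -83 | iter j=0: | v := -106 | iter j=1: | v := -129 | iter j=2: | v := -152 | v := 3 | result 12
verdict: not equivalent; witness: x=-1, y=-2


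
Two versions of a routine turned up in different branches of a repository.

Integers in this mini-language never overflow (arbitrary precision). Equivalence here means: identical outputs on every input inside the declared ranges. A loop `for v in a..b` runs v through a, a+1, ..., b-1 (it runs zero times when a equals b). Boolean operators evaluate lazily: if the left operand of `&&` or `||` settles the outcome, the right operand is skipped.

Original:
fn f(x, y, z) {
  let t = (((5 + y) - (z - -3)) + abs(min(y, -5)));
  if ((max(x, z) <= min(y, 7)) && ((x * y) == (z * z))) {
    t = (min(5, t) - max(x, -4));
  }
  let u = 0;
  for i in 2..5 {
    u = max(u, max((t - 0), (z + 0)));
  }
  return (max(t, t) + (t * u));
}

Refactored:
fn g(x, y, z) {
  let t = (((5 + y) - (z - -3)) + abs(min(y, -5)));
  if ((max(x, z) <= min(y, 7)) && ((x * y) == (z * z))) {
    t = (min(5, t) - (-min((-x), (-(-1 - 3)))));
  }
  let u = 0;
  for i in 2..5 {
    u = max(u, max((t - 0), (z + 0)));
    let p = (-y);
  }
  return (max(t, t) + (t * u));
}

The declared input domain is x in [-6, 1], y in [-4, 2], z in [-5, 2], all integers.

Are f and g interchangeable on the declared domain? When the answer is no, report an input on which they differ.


Side by side, the visible changes include: constant usage differs, plus arithmetic usage differs, plus local variable names differ, plus statement counts differ, plus min/max/abs usage differs.
One worked example (x=-3, y=-1, z=1) — f: t becomes 5; next ((max(x, z) <= min(y, 7)) && ((x * y) == (z * z))) evaluates to false; next u becomes 0; next at i=2:; next u becomes 5; next at i=3:; next u becomes 5; next at i=4:; next u becomes 5; next final value 30; g: t becomes 5; next ((max(x, z) <= min(y, 7)) && ((x * y) == (z * z))) evaluates to false; next u becomes 0; next at i=2:; next u becomes 5; next p becomes 1; next at i=3:; next u becomes 5; next p becomes 1; next at i=4:; next u becomes 5; next p becomes 1; next final value 30; agreement on 30.
Every one of the 448 inputs gives matching results.
verdict: equivalent


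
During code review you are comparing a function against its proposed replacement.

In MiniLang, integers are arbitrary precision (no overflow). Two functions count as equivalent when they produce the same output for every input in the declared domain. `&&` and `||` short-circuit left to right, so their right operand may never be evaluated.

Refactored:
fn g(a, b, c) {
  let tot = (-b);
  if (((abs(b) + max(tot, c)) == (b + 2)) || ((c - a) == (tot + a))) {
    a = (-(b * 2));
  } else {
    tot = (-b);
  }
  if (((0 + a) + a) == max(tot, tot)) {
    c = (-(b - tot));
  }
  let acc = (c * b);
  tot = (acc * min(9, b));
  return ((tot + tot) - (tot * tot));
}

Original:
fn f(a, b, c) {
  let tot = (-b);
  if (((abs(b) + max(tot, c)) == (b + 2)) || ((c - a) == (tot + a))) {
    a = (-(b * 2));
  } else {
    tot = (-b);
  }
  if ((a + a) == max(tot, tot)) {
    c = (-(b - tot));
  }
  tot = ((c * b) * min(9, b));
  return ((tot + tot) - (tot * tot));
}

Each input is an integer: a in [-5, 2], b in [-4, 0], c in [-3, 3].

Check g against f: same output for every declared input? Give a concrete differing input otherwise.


The two versions differ — the changes include arithmetic usage differs; and statement counts differ; and local variable names differ; and constant usage differs.
One worked example (a=-5, b=-4, c=1) — f: tot = 4; (((abs(b) + max(tot, c)) == (b + 2)) || ((c - a) == (tot + a))) -> false; tot = 4; ((a + a) == max(tot, tot)) -> false; tot = 16; return -224; g: tot = 4; (((abs(b) + max(tot, c)) == (b + 2)) || ((c - a) == (tot + a))) -> false; tot = 4; (((0 + a) + a) == max(tot, tot)) -> false; acc = -4; tot = 16; return -224; agreement on -224.
Across all 280 domain points the two functions coincide.
verdict: equivalent


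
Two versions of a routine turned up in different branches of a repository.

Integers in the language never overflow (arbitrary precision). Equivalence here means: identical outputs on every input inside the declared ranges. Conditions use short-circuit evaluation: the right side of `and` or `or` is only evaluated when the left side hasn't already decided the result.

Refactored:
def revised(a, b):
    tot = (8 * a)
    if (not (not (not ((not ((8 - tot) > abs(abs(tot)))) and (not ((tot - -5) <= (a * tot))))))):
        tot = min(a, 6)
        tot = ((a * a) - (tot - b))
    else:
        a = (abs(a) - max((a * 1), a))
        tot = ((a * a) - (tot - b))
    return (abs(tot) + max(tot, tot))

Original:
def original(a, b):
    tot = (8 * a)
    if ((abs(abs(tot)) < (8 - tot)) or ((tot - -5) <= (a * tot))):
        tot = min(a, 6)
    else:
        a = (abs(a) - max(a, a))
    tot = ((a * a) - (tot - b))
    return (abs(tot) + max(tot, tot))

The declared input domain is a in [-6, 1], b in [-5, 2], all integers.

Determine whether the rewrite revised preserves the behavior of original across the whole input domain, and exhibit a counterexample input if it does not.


This is a faithful refactor — arithmetic usage differs; and statement counts differ; and boolean connective usage differs; and comparison usage differs; and constant usage differs, but the computed results match everywhere.
Tracing a=-1, b=2: original: tot = -8; ((abs(abs(tot)) < (8 - tot)) or ((tot - -5) <= (a * tot))) -> true; tot = -1; tot = 4; return 8 | revised: tot = -8; (not (not (not ((not ((8 - tot) > abs(abs(tot)))) and (not ((tot - -5) <= (a * tot))))))) -> true; tot = -1; tot = 4; return 8 — matching result 8.
An exhaustive pass over the 64 declared inputs shows identical outputs.
verdict: equivalent


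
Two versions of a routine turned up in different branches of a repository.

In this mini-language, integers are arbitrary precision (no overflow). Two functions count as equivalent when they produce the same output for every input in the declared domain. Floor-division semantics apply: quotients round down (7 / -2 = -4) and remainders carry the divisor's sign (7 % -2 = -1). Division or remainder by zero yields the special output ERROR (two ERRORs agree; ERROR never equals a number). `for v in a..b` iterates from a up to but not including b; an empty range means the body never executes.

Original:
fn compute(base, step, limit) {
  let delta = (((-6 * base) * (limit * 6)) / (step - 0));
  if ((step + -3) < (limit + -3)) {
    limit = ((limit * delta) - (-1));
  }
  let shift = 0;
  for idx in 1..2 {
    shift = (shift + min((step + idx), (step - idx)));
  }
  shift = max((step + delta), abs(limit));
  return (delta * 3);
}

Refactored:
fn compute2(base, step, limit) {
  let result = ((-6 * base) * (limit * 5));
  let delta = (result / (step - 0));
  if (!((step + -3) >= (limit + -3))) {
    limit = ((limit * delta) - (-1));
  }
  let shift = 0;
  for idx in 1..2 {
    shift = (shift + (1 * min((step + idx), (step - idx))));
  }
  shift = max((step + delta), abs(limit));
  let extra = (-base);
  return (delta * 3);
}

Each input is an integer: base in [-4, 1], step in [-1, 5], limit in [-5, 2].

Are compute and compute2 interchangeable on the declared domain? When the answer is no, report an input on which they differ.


At base=-4, step=-1, limit=-5: compute gives 2160, compute2 gives 1800.
verdict: not equivalent; witness: base=-4, step=-1, limit=-5


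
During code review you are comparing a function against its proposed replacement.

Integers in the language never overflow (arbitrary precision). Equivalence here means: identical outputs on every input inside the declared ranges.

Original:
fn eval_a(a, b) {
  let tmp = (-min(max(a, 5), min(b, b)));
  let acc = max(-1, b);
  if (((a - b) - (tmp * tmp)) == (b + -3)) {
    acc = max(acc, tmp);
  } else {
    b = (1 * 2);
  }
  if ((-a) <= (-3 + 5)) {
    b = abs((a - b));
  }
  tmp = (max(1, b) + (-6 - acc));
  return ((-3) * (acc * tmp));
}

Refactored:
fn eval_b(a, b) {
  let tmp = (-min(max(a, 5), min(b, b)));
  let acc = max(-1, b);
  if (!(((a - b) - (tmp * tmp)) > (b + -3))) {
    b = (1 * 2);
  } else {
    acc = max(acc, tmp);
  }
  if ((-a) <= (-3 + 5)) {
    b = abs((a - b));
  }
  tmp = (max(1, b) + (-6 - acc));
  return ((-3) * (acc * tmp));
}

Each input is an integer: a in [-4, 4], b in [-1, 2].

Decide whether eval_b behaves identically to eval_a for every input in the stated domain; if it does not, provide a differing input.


On input a=-4, b=-1, eval_a returns 18 while eval_b returns -9.
verdict: not equivalent; witness: a=-4, b=-1


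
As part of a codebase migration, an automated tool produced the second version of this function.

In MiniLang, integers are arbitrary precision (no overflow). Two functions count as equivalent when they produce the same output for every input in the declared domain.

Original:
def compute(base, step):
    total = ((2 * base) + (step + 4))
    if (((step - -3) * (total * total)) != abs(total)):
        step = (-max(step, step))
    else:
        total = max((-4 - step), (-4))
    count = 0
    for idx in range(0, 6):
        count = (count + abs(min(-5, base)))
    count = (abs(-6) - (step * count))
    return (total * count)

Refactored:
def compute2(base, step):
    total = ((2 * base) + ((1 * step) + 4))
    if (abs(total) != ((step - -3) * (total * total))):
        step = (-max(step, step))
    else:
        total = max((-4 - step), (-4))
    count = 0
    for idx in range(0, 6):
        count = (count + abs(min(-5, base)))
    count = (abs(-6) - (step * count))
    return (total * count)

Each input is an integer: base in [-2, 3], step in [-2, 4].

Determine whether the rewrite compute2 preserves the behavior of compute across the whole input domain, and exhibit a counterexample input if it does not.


Although arithmetic usage differs; constant usage differs, 42/42 inputs agree.
verdict: equivalent


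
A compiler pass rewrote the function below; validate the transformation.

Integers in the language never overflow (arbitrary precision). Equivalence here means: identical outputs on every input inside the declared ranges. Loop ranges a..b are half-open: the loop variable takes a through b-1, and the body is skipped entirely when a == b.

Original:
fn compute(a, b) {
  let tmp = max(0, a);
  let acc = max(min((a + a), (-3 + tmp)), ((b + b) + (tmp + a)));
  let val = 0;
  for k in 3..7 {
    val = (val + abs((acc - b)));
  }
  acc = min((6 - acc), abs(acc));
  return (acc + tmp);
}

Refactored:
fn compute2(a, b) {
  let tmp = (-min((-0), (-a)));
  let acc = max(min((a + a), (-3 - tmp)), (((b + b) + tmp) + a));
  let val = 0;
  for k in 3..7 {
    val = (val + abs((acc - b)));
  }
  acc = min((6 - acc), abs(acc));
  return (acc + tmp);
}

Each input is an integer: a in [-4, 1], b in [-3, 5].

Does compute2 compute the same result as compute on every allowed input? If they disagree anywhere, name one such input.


These are not equivalent — on a=1, b=-3 the outputs split (3 vs 5).
compute: tmp = 1; acc = -2; val = 0; [k=3]; val = 1; [k=4]; val = 2; [k=5]; val = 3; [k=6]; val = 4; acc = 2; return 3
compute2: tmp = 1; acc = -4; val = 0; [k=3]; val = 1; [k=4]; val = 2; [k=5]; val = 3; [k=6]; val = 4; acc = 4; return 5
verdict: not equivalent; witness: a=1, b=-3


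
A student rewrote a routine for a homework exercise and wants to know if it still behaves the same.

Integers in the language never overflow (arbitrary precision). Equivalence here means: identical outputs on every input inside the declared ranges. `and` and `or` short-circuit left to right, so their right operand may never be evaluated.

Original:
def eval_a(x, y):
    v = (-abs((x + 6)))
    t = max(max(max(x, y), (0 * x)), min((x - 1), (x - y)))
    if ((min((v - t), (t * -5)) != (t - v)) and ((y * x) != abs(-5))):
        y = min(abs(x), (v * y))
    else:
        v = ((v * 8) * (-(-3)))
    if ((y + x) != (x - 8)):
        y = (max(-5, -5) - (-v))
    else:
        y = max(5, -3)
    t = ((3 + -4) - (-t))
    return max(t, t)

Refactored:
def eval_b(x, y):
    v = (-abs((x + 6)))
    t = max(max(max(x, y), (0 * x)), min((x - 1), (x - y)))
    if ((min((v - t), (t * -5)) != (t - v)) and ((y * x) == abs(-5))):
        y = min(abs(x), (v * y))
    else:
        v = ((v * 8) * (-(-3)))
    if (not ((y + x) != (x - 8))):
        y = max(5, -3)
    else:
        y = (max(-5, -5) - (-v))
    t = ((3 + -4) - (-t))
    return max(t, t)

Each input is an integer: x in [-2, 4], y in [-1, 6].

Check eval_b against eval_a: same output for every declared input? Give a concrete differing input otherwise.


The one real change (`((y * x) != abs(-5))` became `((y * x) == abs(-5))`) has no effect anywhere in the declared ranges.
One worked example (x=-2, y=6) — eval_a: v = -4; t = 6; ((min((v - t), (t * -5)) != (t - v)) and ((y * x) != abs(-5))) -> true; y = -24; ((y + x) != (x - 8)) -> true; y = -9; t = 5; return 5; eval_b: v = -4; t = 6; ((min((v - t), (t * -5)) != (t - v)) and ((y * x) == abs(-5))) -> false; v = -96; (not ((y + x) != (x - 8))) -> false; y = -101; t = 5; return 5; agreement on 5.
Across all 56 domain points the two functions coincide.
verdict: equivalent


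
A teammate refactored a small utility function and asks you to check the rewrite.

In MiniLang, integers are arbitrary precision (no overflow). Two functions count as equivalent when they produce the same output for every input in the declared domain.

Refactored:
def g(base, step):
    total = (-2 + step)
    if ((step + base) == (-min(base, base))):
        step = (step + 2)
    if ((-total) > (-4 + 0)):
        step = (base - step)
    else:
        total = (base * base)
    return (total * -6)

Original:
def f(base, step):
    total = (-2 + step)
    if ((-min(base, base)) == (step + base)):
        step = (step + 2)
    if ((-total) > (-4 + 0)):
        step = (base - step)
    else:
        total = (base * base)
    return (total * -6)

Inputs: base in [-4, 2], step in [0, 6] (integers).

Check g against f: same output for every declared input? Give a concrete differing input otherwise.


The two versions differ — the changes include same computation, different form.
Spot check at base=-3, step=4 — f: total := 2 | ((-min(base, base)) == (step + base)): false | ((-total) > (-4 + 0)): true | step := -7 | result -12. g: total := 2 | ((step + base) == (-min(base, base))): false | ((-total) > (-4 + 0)): true | step := -7 | result -12. Both give -12.
An exhaustive pass over the 49 declared inputs shows identical outputs.
verdict: equivalent


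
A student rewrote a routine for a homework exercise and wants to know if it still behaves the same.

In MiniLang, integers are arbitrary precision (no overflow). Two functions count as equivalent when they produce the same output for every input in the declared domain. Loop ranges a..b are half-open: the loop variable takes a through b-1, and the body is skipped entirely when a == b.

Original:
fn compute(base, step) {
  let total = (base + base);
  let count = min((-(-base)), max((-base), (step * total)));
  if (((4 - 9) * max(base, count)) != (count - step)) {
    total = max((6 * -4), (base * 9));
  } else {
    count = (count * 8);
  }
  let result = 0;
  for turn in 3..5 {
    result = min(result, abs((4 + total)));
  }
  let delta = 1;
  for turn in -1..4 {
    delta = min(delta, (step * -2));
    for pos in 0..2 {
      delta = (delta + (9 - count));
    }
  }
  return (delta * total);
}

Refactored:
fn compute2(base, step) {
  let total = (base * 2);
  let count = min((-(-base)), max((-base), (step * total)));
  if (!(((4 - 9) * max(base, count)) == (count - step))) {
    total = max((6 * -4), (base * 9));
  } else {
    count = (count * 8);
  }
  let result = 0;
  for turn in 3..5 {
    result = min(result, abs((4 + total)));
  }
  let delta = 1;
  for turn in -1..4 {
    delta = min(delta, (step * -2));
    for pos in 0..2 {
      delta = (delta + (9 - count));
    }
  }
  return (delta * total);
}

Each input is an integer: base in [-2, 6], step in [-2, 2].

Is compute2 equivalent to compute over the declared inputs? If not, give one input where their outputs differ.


Equivalent — the differences include comparison usage differs, plus constant usage differs, plus arithmetic usage differs, plus boolean connective usage differs, yet no declared input distinguishes the two.
Spot check at base=0, step=1 — compute: total := 0 | count := 0 | (((4 - 9) * max(base, count)) != (count - step)): true | total := 0 | result := 0 | iter turn=3: | result := 0 | iter turn=4: | result := 0 | delta := 1 | iter turn=-1: | delta := -2 | iter pos=0: | delta := 7 | iter pos=1: | delta := 16 | iter turn=0: | delta := -2 | iter pos=0: | delta := 7 | iter pos=1: | delta := 16 | iter turn=1: | delta := -2 | iter pos=0: | delta := 7 | iter pos=1: | delta := 16 | iter turn=2: | delta := -2 | iter pos=0: | delta := 7 | iter pos=1: | delta := 16 | iter turn=3: | delta := -2 | iter pos=0: | delta := 7 | iter pos=1: | delta := 16 | result 0. compute2: total := 0 | count := 0 | (!(((4 - 9) * max(base, count)) == (count - step))): true | total := 0 | result := 0 | iter turn=3: | result := 0 | iter turn=4: | result := 0 | delta := 1 | iter turn=-1: | delta := -2 | iter pos=0: | delta := 7 | iter pos=1: | delta := 16 | iter turn=0: | delta := -2 | iter pos=0: | delta := 7 | iter pos=1: | delta := 16 | iter turn=1: | delta := -2 | iter pos=0: | delta := 7 | iter pos=1: | delta := 16 | iter turn=2: | delta := -2 | iter pos=0: | delta := 7 | iter pos=1: | delta := 16 | iter turn=3: | delta := -2 | iter pos=0: | delta := 7 | iter pos=1: | delta := 16 | result 0. Both give 0.
An exhaustive pass over the 45 declared inputs shows identical outputs.
verdict: equivalent


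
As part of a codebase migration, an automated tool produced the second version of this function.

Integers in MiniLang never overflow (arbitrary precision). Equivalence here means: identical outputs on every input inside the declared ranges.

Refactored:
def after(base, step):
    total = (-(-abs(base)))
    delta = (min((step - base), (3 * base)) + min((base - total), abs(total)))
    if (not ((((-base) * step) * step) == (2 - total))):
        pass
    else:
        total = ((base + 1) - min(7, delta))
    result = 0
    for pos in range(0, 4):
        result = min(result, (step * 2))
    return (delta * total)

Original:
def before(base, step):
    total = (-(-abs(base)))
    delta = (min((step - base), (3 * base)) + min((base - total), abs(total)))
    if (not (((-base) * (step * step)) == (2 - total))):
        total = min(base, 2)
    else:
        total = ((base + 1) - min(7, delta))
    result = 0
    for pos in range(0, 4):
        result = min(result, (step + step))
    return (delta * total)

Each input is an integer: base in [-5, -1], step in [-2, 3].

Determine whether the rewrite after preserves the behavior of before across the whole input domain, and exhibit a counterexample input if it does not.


Input base=-5, step=-2: 125 from before versus -125 from after.
verdict: not equivalent; witness: base=-5, step=-2
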